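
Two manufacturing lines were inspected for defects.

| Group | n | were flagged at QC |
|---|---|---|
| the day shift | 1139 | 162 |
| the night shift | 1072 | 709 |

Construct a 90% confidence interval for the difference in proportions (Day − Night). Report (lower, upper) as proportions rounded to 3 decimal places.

p̂₁ = 162/1139 = 0.1422 and p̂₂ = 709/1072 = 0.6614.
SE₁ = √(p̂₁(1−p̂₁)/n₁) = √(0.1422·0.8578/1139) = 0.01035; SE₂ = √(0.6614·0.3386/1072) = 0.01445.
Independent samples: SE of the difference = √(SE₁² + SE₂²) = √(0.0001071225 + 0.0002088025) = 0.01777.
z* for 90% confidence is 1.645, so the margin of error is 1.645 × 0.01777 = 0.02923.
Point estimate p̂₁ − p̂₂ = 0.1422 − 0.6614 = -0.5192.
-0.5192 ± 0.02923 → (-0.548, -0.490).

(-0.548, -0.490)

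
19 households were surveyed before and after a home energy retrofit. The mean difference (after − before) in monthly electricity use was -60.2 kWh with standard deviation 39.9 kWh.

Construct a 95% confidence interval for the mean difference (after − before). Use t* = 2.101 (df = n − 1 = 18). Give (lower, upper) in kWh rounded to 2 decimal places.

(-79.43, -40.97)

This is a matched-pairs design, so SE = s_d/√n = 39.9/√19 = 9.1537.
Margin = 2.101 × 9.1537 = 19.2319; the interval is -60.2 ± 19.2319 = (-79.43, -40.97).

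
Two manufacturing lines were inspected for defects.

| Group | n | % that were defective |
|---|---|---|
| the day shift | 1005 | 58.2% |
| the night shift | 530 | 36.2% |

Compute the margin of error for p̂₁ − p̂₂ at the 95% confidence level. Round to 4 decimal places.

0.0510

SE₁ = √(p̂₁(1−p̂₁)/n₁) = √(0.5820·0.4180/1005) = 0.01556; SE₂ = √(0.3620·0.6380/530) = 0.02088.
Independent samples: SE of the difference = √(SE₁² + SE₂²) = √(0.0002421136 + 0.0004359744) = 0.02604.
z* for 95% confidence is 1.960, so the margin of error is 1.960 × 0.02604 = 0.05104.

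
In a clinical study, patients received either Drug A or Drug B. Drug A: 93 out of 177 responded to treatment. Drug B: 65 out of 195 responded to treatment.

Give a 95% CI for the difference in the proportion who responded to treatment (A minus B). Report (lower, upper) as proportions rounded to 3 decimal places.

(0.093, 0.291)

p̂₁ = 93/177 = 0.5254 and p̂₂ = 65/195 = 0.3333.
SE₁ = √(p̂₁(1−p̂₁)/n₁) = √(0.5254·0.4746/177) = 0.03753; SE₂ = √(0.3333·0.6667/195) = 0.03376.
Independent samples: SE of the difference = √(SE₁² + SE₂²) = √(0.0014085009 + 0.0011397376) = 0.05048.
z* for 95% confidence is 1.960, so the margin of error is 1.960 × 0.05048 = 0.09894.
Point estimate p̂₁ − p̂₂ = 0.5254 − 0.3333 = 0.1921.
0.1921 ± 0.09894 → (0.093, 0.291).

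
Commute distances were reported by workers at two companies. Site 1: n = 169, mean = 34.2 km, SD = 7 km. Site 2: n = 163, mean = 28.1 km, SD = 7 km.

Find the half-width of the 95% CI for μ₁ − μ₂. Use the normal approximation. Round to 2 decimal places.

1.51

SE₁ = s₁/√n₁ = 7/√169 = 0.5385; SE₂ = 7/√163 = 0.5483.
Independent samples, unequal variances: SE_diff = √(SE₁² + SE₂²) = √(0.28998225 + 0.30063289) = 0.7685.
z* = 1.960, so margin of error = 1.960 × 0.7685 = 1.5063.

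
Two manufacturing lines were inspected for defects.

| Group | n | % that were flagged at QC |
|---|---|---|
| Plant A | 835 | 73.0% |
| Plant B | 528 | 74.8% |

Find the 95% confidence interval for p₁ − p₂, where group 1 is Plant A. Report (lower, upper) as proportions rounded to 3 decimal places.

(-0.066, 0.030)

The two standard errors are √(0.7300×0.2700/835) = 0.01536 and √(0.7480×0.2520/528) = 0.01889.
Because the samples are independent, SE_diff = √(0.01536² + 0.01889²) = 0.02435.
Using z* = 1.960 for 95%, ME = 1.960 × 0.02435 = 0.04773.
p̂₁ − p̂₂ = -0.0180; interval -0.0180 ± 0.04773 gives (-0.066, 0.030).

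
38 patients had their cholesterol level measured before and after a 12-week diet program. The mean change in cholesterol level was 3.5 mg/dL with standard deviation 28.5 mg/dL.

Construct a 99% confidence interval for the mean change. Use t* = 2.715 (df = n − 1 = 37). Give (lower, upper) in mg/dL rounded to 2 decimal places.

Paired design: SE = s_d/√n = 28.5/√38 = 4.6233.
t* = 2.715; margin of error = 2.715 × 4.6233 = 12.5523.
3.5 ± 12.5523 → (-9.05, 16.05).

(-9.05, 16.05)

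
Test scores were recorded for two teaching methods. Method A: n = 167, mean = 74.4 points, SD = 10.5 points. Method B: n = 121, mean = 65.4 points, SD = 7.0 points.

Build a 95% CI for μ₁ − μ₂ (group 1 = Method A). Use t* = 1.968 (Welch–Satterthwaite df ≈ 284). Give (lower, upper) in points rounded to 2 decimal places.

SE₁ = s₁/√n₁ = 10.5/√167 = 0.8125; SE₂ = 7.0/√121 = 0.6364.
Independent samples, unequal variances: SE_diff = √(SE₁² + SE₂²) = √(0.66015625 + 0.40500496) = 1.0321.
t* = 1.968, so margin of error = 1.968 × 1.0321 = 2.0312.
Difference in means = 74.4 − 65.4 = 9.0000.
9.0000 ± 2.0312 → (6.97, 11.03).

(6.97, 11.03)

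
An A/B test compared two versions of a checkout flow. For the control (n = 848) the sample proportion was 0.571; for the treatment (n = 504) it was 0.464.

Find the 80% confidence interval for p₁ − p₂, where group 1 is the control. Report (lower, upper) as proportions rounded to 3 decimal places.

Each SE is √(p̂(1−p̂)/n): √(0.5710·0.4290/848) = 0.01700 and √(0.4640·0.5360/504) = 0.02221.
SE(p̂₁ − p̂₂) = √(SE₁² + SE₂²) = √(0.000289 + 0.0004932841) = 0.02797, since the two samples are independent.
At 80% confidence z* = 1.282; margin = 1.282 × 0.02797 = 0.03586.
The difference is 0.5710 − 0.4640 = 0.1070, so the interval is 0.1070 ± 0.03586 = (0.071, 0.143).

(0.071, 0.143)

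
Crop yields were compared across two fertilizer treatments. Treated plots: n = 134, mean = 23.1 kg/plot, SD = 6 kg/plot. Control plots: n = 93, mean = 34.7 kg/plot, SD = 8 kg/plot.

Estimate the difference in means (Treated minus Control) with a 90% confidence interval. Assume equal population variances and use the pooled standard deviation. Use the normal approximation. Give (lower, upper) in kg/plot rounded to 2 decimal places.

(-13.13, -10.07)

Pooled variance s_p² = [133·6² + 92·8²] / (134+93−2) = 47.4489, so s_p = 6.8883.
SE_diff = s_p·√(1/n₁ + 1/n₂) = 6.8883·√(1/134 + 1/93) = 0.9297.
z* = 1.645; margin = 1.645 × 0.9297 = 1.5294.
Difference = 23.1 − 34.7 = -11.6000.
-11.6000 ± 1.5294 → (-13.13, -10.07).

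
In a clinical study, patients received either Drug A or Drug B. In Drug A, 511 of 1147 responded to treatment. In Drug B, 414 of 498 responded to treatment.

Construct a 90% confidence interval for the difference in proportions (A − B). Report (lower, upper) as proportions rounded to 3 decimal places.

Sample proportions: 511/1147 = 0.4455, 414/498 = 0.8313.
Each SE is √(p̂(1−p̂)/n): √(0.4455·0.5545/1147) = 0.01468 and √(0.8313·0.1687/498) = 0.01678.
SE(p̂₁ − p̂₂) = √(SE₁² + SE₂²) = √(0.0002155024 + 0.0002815684) = 0.02230, since the two samples are independent.
At 90% confidence z* = 1.645; margin = 1.645 × 0.02230 = 0.03668.
The difference is 0.4455 − 0.8313 = -0.3858, so the interval is -0.3858 ± 0.03668 = (-0.422, -0.349).

(-0.422, -0.349)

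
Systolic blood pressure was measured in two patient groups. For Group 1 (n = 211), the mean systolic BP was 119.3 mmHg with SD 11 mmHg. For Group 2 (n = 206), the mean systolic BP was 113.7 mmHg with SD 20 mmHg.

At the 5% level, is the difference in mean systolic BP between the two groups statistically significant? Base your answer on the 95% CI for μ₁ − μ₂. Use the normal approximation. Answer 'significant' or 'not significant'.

Standard errors of each mean: 11/√211 = 0.7573 and 20/√206 = 1.3935.
SE(x̄₁ − x̄₂) = √(0.7573² + 1.3935²) = 1.5860 for independent samples with unequal variances.
With z* = 1.960, the margin is 1.960 × 1.5860 = 3.1086.
x̄₁ − x̄₂ = 119.3 − 113.7 = 5.6000; the interval is 5.6000 ± 3.1086 = (2.4914, 8.7086).
The interval (2.4914, 8.7086) does not contain 0, so the difference is significant.

significant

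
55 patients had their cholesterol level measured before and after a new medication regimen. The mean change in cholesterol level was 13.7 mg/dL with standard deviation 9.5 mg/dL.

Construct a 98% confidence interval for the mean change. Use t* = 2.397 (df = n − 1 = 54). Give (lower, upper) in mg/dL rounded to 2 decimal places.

(10.63, 16.77)

This is a matched-pairs design, so SE = s_d/√n = 9.5/√55 = 1.2810.
Margin = 2.397 × 1.2810 = 3.0706; the interval is 13.7 ± 3.0706 = (10.63, 16.77).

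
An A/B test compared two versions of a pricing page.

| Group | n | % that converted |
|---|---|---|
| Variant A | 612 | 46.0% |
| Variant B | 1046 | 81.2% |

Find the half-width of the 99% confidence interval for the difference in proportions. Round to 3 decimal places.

0.061

The two standard errors are √(0.4600×0.5400/612) = 0.02015 and √(0.8120×0.1880/1046) = 0.01208.
Because the samples are independent, SE_diff = √(0.02015² + 0.01208²) = 0.02349.
Using z* = 2.576 for 99%, ME = 2.576 × 0.02349 = 0.06051.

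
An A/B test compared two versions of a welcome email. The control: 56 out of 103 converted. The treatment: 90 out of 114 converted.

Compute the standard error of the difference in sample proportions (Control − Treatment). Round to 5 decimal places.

0.06218

p̂₁ = 56/103 = 0.5437 and p̂₂ = 90/114 = 0.7895.
SE₁ = √(p̂₁(1−p̂₁)/n₁) = √(0.5437·0.4563/103) = 0.04908; SE₂ = √(0.7895·0.2105/114) = 0.03818.
Independent samples: SE of the difference = √(SE₁² + SE₂²) = √(0.0024088464 + 0.0014577124) = 0.06218.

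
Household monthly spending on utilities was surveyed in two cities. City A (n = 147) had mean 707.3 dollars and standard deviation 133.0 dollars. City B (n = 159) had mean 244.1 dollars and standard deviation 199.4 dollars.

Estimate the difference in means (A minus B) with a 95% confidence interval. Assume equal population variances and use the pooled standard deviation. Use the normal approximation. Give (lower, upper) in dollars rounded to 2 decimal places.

s_p = √[((n₁−1)s₁² + (n₂−1)s₂²)/(n₁+n₂−2)] = √[(146·133.0² + 158·199.4²)/304] = 170.7639.
SE = 170.7639·√(1/147 + 1/159) = 19.5389.
With z* = 1.960, margin = 1.960 × 19.5389 = 38.2962.
x̄₁ − x̄₂ = 707.3 − 244.1 = 463.2000; interval 463.2000 ± 38.2962 = (424.90, 501.50).

(424.90, 501.50)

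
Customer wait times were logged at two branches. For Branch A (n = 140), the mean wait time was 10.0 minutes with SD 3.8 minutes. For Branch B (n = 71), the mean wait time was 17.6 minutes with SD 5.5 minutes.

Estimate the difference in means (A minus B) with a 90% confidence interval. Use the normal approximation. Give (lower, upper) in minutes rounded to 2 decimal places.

(-8.80, -6.40)

Standard errors of each mean: 3.8/√140 = 0.3212 and 5.5/√71 = 0.6527.
SE(x̄₁ − x̄₂) = √(0.3212² + 0.6527²) = 0.7275 for independent samples with unequal variances.
With z* = 1.645, the margin is 1.645 × 0.7275 = 1.1967.
x̄₁ − x̄₂ = 10.0 − 17.6 = -7.6000; the interval is -7.6000 ± 1.1967 = (-8.80, -6.40).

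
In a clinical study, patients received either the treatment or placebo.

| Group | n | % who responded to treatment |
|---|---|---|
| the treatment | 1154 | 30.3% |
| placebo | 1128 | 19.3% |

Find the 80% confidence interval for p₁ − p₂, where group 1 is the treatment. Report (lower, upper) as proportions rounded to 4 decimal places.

(0.0870, 0.1330)

SE₁ = √(p̂₁(1−p̂₁)/n₁) = √(0.3030·0.6970/1154) = 0.01353; SE₂ = √(0.1930·0.8070/1128) = 0.01175.
Independent samples: SE of the difference = √(SE₁² + SE₂²) = √(0.0001830609 + 0.0001380625) = 0.01792.
z* for 80% confidence is 1.282, so the margin of error is 1.282 × 0.01792 = 0.02297.
Point estimate p̂₁ − p̂₂ = 0.3030 − 0.1930 = 0.1100.
0.1100 ± 0.02297 → (0.0870, 0.1330).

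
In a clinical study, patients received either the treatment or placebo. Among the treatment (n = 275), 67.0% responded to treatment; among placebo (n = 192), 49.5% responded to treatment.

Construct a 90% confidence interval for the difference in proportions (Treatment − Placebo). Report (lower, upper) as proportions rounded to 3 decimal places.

Each SE is √(p̂(1−p̂)/n): √(0.6700·0.3300/275) = 0.02835 and √(0.4950·0.5050/192) = 0.03608.
SE(p̂₁ − p̂₂) = √(SE₁² + SE₂²) = √(0.0008037225 + 0.0013017664) = 0.04589, since the two samples are independent.
At 90% confidence z* = 1.645; margin = 1.645 × 0.04589 = 0.07549.
The difference is 0.6700 − 0.4950 = 0.1750, so the interval is 0.1750 ± 0.07549 = (0.100, 0.250).

(0.100, 0.250)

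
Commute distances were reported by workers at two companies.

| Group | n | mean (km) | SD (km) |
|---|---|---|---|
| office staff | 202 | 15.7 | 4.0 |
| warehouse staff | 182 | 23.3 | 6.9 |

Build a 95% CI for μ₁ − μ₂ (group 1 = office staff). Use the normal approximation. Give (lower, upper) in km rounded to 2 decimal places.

(-8.74, -6.46)

SE₁ = s₁/√n₁ = 4.0/√202 = 0.2814; SE₂ = 6.9/√182 = 0.5115.
Independent samples, unequal variances: SE_diff = √(SE₁² + SE₂²) = √(0.07918596 + 0.26163225) = 0.5838.
z* = 1.960, so margin of error = 1.960 × 0.5838 = 1.1442.
Difference in means = 15.7 − 23.3 = -7.6000.
-7.6000 ± 1.1442 → (-8.74, -6.46).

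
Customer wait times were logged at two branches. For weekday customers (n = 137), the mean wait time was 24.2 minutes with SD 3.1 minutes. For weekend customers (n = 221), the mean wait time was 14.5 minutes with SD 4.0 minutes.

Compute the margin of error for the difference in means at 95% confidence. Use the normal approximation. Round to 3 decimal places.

Standard errors of each mean: 3.1/√137 = 0.2649 and 4.0/√221 = 0.2691.
SE(x̄₁ − x̄₂) = √(0.2649² + 0.2691²) = 0.3776 for independent samples with unequal variances.
With z* = 1.960, the margin is 1.960 × 0.3776 = 0.7401.

0.740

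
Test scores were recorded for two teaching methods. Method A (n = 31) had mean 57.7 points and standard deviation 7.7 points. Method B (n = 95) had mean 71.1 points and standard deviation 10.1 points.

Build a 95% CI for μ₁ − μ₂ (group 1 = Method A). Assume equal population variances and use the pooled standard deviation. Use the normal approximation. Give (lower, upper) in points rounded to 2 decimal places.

Pooled variance s_p² = [30·7.7² + 94·10.1²] / (31+95−2) = 91.6745, so s_p = 9.5747.
SE_diff = s_p·√(1/n₁ + 1/n₂) = 9.5747·√(1/31 + 1/95) = 1.9805.
z* = 1.960; margin = 1.960 × 1.9805 = 3.8818.
Difference = 57.7 − 71.1 = -13.4000.
-13.4000 ± 3.8818 → (-17.28, -9.52).

(-17.28, -9.52)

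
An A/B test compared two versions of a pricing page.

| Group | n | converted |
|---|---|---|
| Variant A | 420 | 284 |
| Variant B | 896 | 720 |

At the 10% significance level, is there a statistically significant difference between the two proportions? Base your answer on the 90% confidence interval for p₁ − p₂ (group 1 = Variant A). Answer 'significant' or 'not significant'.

significant

p̂₁ = 284/420 = 0.6762 and p̂₂ = 720/896 = 0.8036.
SE₁ = √(p̂₁(1−p̂₁)/n₁) = √(0.6762·0.3238/420) = 0.02283; SE₂ = √(0.8036·0.1964/896) = 0.01327.
Independent samples: SE of the difference = √(SE₁² + SE₂²) = √(0.0005212089 + 0.0001760929) = 0.02641.
z* for 90% confidence is 1.645, so the margin of error is 1.645 × 0.02641 = 0.04344.
Point estimate p̂₁ − p̂₂ = 0.6762 − 0.8036 = -0.1274.
-0.1274 ± 0.04344 → (-0.17084, -0.08396).
The interval (-0.17084, -0.08396) does not contain 0, so the difference is significant.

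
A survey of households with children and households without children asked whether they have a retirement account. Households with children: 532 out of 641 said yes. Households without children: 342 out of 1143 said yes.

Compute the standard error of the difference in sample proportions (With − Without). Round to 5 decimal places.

p̂₁ = 532/641 = 0.8300 and p̂₂ = 342/1143 = 0.2992.
SE₁ = √(p̂₁(1−p̂₁)/n₁) = √(0.8300·0.1700/641) = 0.01484; SE₂ = √(0.2992·0.7008/1143) = 0.01354.
Independent samples: SE of the difference = √(SE₁² + SE₂²) = √(0.0002202256 + 0.0001833316) = 0.02009.

0.02009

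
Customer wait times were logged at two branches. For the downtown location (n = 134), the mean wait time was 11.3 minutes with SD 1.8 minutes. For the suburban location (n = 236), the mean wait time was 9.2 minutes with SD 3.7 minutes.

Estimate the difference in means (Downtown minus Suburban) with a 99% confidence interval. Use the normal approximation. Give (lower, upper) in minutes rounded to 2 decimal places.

SE₁ = s₁/√n₁ = 1.8/√134 = 0.1555; SE₂ = 3.7/√236 = 0.2408.
Independent samples, unequal variances: SE_diff = √(SE₁² + SE₂²) = √(0.02418025 + 0.05798464) = 0.2866.
z* = 2.576, so margin of error = 2.576 × 0.2866 = 0.7383.
Difference in means = 11.3 − 9.2 = 2.1000.
2.1000 ± 0.7383 → (1.36, 2.84).

(1.36, 2.84)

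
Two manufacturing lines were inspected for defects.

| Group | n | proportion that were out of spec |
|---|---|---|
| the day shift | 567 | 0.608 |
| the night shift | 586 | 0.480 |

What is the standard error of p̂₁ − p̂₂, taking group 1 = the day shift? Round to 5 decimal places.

SE₁ = √(p̂₁(1−p̂₁)/n₁) = √(0.6080·0.3920/567) = 0.02050; SE₂ = √(0.4800·0.5200/586) = 0.02064.
Independent samples: SE of the difference = √(SE₁² + SE₂²) = √(0.00042025 + 0.0004260096) = 0.02909.

0.02909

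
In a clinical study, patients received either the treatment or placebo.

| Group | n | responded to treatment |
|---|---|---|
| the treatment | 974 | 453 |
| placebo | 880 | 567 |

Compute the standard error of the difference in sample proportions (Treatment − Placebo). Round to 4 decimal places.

0.0227

First, p̂₁ = 453/974 = 0.4651; p̂₂ = 567/880 = 0.6443.
The two standard errors are √(0.4651×0.5349/974) = 0.01598 and √(0.6443×0.3557/880) = 0.01614.
Because the samples are independent, SE_diff = √(0.01598² + 0.01614²) = 0.02271.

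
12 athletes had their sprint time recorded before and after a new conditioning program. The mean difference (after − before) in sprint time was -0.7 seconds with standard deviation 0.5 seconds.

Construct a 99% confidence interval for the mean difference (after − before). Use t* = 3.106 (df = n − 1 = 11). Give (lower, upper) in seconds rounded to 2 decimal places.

(-1.15, -0.25)

Paired design: SE = s_d/√n = 0.5/√12 = 0.1443.
t* = 3.106; margin of error = 3.106 × 0.1443 = 0.4482.
-0.7 ± 0.4482 → (-1.15, -0.25).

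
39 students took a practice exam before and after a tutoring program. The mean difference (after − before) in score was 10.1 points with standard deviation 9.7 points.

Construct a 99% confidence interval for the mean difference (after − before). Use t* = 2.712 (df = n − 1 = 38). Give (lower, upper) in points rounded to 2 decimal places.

(5.89, 14.31)

Paired design: SE = s_d/√n = 9.7/√39 = 1.5532.
t* = 2.712; margin of error = 2.712 × 1.5532 = 4.2123.
10.1 ± 4.2123 → (5.89, 14.31).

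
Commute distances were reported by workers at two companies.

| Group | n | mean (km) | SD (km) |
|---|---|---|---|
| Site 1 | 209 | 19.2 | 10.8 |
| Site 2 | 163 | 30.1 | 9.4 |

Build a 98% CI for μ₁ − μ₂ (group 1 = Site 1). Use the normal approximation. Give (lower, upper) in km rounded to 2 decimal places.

Per-group SEs: s₁/√n₁ = 10.8/√209 = 0.7471, s₂/√n₂ = 9.4/√163 = 0.7363.
Unpooled SE of the difference: √(0.55815841 + 0.54213769) = 1.0489.
Margin of error = z* · SE = 2.326 × 1.0489 = 2.4397.
x̄₁ − x̄₂ = 19.2 − 30.1 = -10.9000.
CI: -10.9000 ± 2.4397 = (-13.34, -8.46).

(-13.34, -8.46)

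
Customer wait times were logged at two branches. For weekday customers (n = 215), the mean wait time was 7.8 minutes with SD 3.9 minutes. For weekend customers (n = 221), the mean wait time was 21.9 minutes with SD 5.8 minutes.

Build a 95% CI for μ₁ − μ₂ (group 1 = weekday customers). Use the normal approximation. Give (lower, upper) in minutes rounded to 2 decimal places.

(-15.03, -13.17)

SE₁ = s₁/√n₁ = 3.9/√215 = 0.2660; SE₂ = 5.8/√221 = 0.3902.
Independent samples, unequal variances: SE_diff = √(SE₁² + SE₂²) = √(0.070756 + 0.15225604) = 0.4722.
z* = 1.960, so margin of error = 1.960 × 0.4722 = 0.9255.
Difference in means = 7.8 − 21.9 = -14.1000.
-14.1000 ± 0.9255 → (-15.03, -13.17).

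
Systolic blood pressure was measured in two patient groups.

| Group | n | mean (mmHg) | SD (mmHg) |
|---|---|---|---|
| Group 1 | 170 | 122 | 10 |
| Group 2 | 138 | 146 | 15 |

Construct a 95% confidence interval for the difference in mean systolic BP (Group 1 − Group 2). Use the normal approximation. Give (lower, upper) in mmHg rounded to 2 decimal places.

(-26.92, -21.08)

Per-group SEs: s₁/√n₁ = 10/√170 = 0.7670, s₂/√n₂ = 15/√138 = 1.2769.
Unpooled SE of the difference: √(0.588289 + 1.63047361) = 1.4896.
Margin of error = z* · SE = 1.960 × 1.4896 = 2.9196.
x̄₁ − x̄₂ = 122 − 146 = -24.0000.
CI: -24.0000 ± 2.9196 = (-26.92, -21.08).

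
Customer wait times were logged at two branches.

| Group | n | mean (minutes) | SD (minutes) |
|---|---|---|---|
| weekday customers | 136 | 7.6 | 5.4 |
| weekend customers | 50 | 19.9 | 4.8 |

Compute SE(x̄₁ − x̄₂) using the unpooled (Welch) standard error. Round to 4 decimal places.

Per-group SEs: s₁/√n₁ = 5.4/√136 = 0.4630, s₂/√n₂ = 4.8/√50 = 0.6788.
Unpooled SE of the difference: √(0.214369 + 0.46076944) = 0.8217.

0.8217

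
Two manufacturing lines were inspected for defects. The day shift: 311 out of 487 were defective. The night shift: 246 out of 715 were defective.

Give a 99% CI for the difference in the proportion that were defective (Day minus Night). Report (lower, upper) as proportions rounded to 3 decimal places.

(0.222, 0.367)

Sample proportions: 311/487 = 0.6386, 246/715 = 0.3441.
Each SE is √(p̂(1−p̂)/n): √(0.6386·0.3614/487) = 0.02177 and √(0.3441·0.6559/715) = 0.01777.
SE(p̂₁ − p̂₂) = √(SE₁² + SE₂²) = √(0.0004739329 + 0.0003157729) = 0.02810, since the two samples are independent.
At 99% confidence z* = 2.576; margin = 2.576 × 0.02810 = 0.07239.
The difference is 0.6386 − 0.3441 = 0.2945, so the interval is 0.2945 ± 0.07239 = (0.222, 0.367).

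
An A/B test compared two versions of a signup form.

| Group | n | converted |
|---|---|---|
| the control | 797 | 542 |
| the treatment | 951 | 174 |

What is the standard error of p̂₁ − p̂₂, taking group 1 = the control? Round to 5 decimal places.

p̂₁ = 542/797 = 0.6801 and p̂₂ = 174/951 = 0.1830.
SE₁ = √(p̂₁(1−p̂₁)/n₁) = √(0.6801·0.3199/797) = 0.01652; SE₂ = √(0.1830·0.8170/951) = 0.01254.
Independent samples: SE of the difference = √(SE₁² + SE₂²) = √(0.0002729104 + 0.0001572516) = 0.02074.

0.02074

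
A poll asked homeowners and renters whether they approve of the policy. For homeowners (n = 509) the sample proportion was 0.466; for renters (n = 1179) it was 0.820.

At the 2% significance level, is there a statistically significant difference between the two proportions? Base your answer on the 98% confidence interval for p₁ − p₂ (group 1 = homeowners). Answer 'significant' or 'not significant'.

The two standard errors are √(0.4660×0.5340/509) = 0.02211 and √(0.8200×0.1800/1179) = 0.01119.
Because the samples are independent, SE_diff = √(0.02211² + 0.01119²) = 0.02478.
Using z* = 2.326 for 98%, ME = 2.326 × 0.02478 = 0.05764.
p̂₁ − p̂₂ = -0.3540; interval -0.3540 ± 0.05764 gives (-0.41164, -0.29636).
The interval (-0.41164, -0.29636) does not contain 0, so the difference is significant.

significant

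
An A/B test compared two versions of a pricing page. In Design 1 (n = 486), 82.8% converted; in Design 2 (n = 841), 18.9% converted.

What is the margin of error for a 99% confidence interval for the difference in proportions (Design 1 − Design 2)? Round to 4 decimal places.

0.0562

The two standard errors are √(0.8280×0.1720/486) = 0.01712 and √(0.1890×0.8110/841) = 0.01350.
Because the samples are independent, SE_diff = √(0.01712² + 0.01350²) = 0.02180.
Using z* = 2.576 for 99%, ME = 2.576 × 0.02180 = 0.05616.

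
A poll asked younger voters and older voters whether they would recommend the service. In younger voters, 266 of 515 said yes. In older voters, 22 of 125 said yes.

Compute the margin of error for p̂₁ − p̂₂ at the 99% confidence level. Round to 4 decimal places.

p̂₁ = 266/515 = 0.5165 and p̂₂ = 22/125 = 0.1760.
SE₁ = √(p̂₁(1−p̂₁)/n₁) = √(0.5165·0.4835/515) = 0.02202; SE₂ = √(0.1760·0.8240/125) = 0.03406.
Independent samples: SE of the difference = √(SE₁² + SE₂²) = √(0.0004848804 + 0.0011600836) = 0.04056.
z* for 99% confidence is 2.576, so the margin of error is 2.576 × 0.04056 = 0.10448.

0.1045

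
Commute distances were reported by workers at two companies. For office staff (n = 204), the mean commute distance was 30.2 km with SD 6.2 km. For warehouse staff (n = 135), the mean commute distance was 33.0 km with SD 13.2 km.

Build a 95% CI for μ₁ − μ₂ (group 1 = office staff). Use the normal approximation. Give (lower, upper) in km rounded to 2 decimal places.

SE₁ = s₁/√n₁ = 6.2/√204 = 0.4341; SE₂ = 13.2/√135 = 1.1361.
Independent samples, unequal variances: SE_diff = √(SE₁² + SE₂²) = √(0.18844281 + 1.29072321) = 1.2162.
z* = 1.960, so margin of error = 1.960 × 1.2162 = 2.3838.
Difference in means = 30.2 − 33.0 = -2.8000.
-2.8000 ± 2.3838 → (-5.18, -0.42).

(-5.18, -0.42)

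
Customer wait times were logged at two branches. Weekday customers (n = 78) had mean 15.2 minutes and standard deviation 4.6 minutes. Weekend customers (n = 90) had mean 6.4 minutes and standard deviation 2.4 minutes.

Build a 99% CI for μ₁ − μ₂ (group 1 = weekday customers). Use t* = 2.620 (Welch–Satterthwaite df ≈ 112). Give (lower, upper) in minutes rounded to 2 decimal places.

(7.28, 10.32)

SE₁ = s₁/√n₁ = 4.6/√78 = 0.5208; SE₂ = 2.4/√90 = 0.2530.
Independent samples, unequal variances: SE_diff = √(SE₁² + SE₂²) = √(0.27123264 + 0.064009) = 0.5790.
t* = 2.620, so margin of error = 2.620 × 0.5790 = 1.5170.
Difference in means = 15.2 − 6.4 = 8.8000.
8.8000 ± 1.5170 → (7.28, 10.32).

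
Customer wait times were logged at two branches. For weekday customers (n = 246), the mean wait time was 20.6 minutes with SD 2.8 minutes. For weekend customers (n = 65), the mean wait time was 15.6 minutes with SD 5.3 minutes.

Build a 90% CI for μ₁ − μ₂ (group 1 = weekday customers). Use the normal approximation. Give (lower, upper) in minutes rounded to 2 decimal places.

(3.88, 6.12)

Standard errors of each mean: 2.8/√246 = 0.1785 and 5.3/√65 = 0.6574.
SE(x̄₁ − x̄₂) = √(0.1785² + 0.6574²) = 0.6812 for independent samples with unequal variances.
With z* = 1.645, the margin is 1.645 × 0.6812 = 1.1206.
x̄₁ − x̄₂ = 20.6 − 15.6 = 5.0000; the interval is 5.0000 ± 1.1206 = (3.88, 6.12).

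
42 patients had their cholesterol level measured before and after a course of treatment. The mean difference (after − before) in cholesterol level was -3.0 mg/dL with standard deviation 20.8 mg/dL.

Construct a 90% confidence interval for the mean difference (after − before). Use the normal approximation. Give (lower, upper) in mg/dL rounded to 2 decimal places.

Paired design: SE = s_d/√n = 20.8/√42 = 3.2095.
z* = 1.645; margin of error = 1.645 × 3.2095 = 5.2796.
-3.0 ± 5.2796 → (-8.28, 2.28).

(-8.28, 2.28)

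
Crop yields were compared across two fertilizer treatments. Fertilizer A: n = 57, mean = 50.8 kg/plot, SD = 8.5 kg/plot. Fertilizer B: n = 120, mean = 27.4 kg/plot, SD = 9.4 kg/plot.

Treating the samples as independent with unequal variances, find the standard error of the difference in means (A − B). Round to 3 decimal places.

SE₁ = s₁/√n₁ = 8.5/√57 = 1.1259; SE₂ = 9.4/√120 = 0.8581.
Independent samples, unequal variances: SE_diff = √(SE₁² + SE₂²) = √(1.26765081 + 0.73633561) = 1.4156.

1.416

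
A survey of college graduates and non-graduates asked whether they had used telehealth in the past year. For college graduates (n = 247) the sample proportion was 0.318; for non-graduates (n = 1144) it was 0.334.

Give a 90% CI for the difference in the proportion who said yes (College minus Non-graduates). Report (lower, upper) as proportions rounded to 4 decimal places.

(-0.0699, 0.0379)

SE₁ = √(p̂₁(1−p̂₁)/n₁) = √(0.3180·0.6820/247) = 0.02963; SE₂ = √(0.3340·0.6660/1144) = 0.01394.
Independent samples: SE of the difference = √(SE₁² + SE₂²) = √(0.0008779369 + 0.0001943236) = 0.03275.
z* for 90% confidence is 1.645, so the margin of error is 1.645 × 0.03275 = 0.05387.
Point estimate p̂₁ − p̂₂ = 0.3180 − 0.3340 = -0.0160.
-0.0160 ± 0.05387 → (-0.0699, 0.0379).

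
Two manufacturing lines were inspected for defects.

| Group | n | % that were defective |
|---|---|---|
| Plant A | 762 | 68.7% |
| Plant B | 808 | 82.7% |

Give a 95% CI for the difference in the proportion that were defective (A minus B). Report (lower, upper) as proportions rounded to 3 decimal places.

(-0.182, -0.098)

The two standard errors are √(0.6870×0.3130/762) = 0.01680 and √(0.8270×0.1730/808) = 0.01331.
Because the samples are independent, SE_diff = √(0.01680² + 0.01331²) = 0.02143.
Using z* = 1.960 for 95%, ME = 1.960 × 0.02143 = 0.04200.
p̂₁ − p̂₂ = -0.1400; interval -0.1400 ± 0.04200 gives (-0.182, -0.098).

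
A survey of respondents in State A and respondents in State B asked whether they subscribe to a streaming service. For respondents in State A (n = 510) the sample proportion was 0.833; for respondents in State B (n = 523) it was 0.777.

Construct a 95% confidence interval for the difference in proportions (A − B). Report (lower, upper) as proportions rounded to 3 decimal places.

The two standard errors are √(0.8330×0.1670/510) = 0.01652 and √(0.7770×0.2230/523) = 0.01820.
Because the samples are independent, SE_diff = √(0.01652² + 0.01820²) = 0.02458.
Using z* = 1.960 for 95%, ME = 1.960 × 0.02458 = 0.04818.
p̂₁ − p̂₂ = 0.0560; interval 0.0560 ± 0.04818 gives (0.008, 0.104).

(0.008, 0.104)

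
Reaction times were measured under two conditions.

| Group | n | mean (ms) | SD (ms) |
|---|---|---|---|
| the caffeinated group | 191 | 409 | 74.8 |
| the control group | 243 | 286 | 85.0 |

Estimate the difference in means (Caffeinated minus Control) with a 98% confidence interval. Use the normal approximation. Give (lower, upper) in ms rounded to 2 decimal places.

SE₁ = s₁/√n₁ = 74.8/√191 = 5.4123; SE₂ = 85.0/√243 = 5.4528.
Independent samples, unequal variances: SE_diff = √(SE₁² + SE₂²) = √(29.29299129 + 29.73302784) = 7.6828.
z* = 2.326, so margin of error = 2.326 × 7.6828 = 17.8702.
Difference in means = 409 − 286 = 123.0000.
123.0000 ± 17.8702 → (105.13, 140.87).

(105.13, 140.87)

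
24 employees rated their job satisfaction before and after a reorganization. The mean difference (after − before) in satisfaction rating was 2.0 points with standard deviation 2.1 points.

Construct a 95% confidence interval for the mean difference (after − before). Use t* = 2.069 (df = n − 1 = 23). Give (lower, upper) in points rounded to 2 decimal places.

(1.11, 2.89)

Paired design: SE = s_d/√n = 2.1/√24 = 0.4287.
t* = 2.069; margin of error = 2.069 × 0.4287 = 0.8870.
2.0 ± 0.8870 → (1.11, 2.89).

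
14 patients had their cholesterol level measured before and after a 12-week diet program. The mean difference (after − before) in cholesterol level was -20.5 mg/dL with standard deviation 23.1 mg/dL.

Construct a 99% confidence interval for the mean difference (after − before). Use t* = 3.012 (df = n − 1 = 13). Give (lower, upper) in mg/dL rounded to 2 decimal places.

This is a matched-pairs design, so SE = s_d/√n = 23.1/√14 = 6.1737.
Margin = 3.012 × 6.1737 = 18.5952; the interval is -20.5 ± 18.5952 = (-39.10, -1.90).

(-39.10, -1.90)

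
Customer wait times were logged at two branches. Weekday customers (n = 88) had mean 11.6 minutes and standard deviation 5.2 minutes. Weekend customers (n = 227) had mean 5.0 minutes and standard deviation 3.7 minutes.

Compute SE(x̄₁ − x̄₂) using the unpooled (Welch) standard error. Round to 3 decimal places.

0.606

SE₁ = s₁/√n₁ = 5.2/√88 = 0.5543; SE₂ = 3.7/√227 = 0.2456.
Independent samples, unequal variances: SE_diff = √(SE₁² + SE₂²) = √(0.30724849 + 0.06031936) = 0.6063.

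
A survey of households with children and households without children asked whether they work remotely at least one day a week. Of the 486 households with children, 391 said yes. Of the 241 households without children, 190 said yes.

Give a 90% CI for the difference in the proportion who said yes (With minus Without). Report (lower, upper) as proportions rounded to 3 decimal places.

(-0.036, 0.069)

Sample proportions: 391/486 = 0.8045, 190/241 = 0.7884.
Each SE is √(p̂(1−p̂)/n): √(0.8045·0.1955/486) = 0.01799 and √(0.7884·0.2116/241) = 0.02631.
SE(p̂₁ − p̂₂) = √(SE₁² + SE₂²) = √(0.0003236401 + 0.0006922161) = 0.03187, since the two samples are independent.
At 90% confidence z* = 1.645; margin = 1.645 × 0.03187 = 0.05243.
The difference is 0.8045 − 0.7884 = 0.0161, so the interval is 0.0161 ± 0.05243 = (-0.036, 0.069).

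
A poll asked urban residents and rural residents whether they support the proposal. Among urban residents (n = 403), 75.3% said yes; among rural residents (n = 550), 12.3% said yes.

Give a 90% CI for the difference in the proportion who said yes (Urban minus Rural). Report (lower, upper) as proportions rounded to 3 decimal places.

(0.588, 0.672)

SE₁ = √(p̂₁(1−p̂₁)/n₁) = √(0.7530·0.2470/403) = 0.02148; SE₂ = √(0.1230·0.8770/550) = 0.01400.
Independent samples: SE of the difference = √(SE₁² + SE₂²) = √(0.0004613904 + 0.000196) = 0.02564.
z* for 90% confidence is 1.645, so the margin of error is 1.645 × 0.02564 = 0.04218.
Point estimate p̂₁ − p̂₂ = 0.7530 − 0.1230 = 0.6300.
0.6300 ± 0.04218 → (0.588, 0.672).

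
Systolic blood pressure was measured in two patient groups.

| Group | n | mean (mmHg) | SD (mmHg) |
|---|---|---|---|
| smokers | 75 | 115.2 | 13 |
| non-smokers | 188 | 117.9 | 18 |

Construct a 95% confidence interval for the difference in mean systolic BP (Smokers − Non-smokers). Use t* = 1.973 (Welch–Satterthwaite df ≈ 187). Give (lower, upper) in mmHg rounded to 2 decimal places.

(-6.63, 1.23)

SE₁ = s₁/√n₁ = 13/√75 = 1.5011; SE₂ = 18/√188 = 1.3128.
Independent samples, unequal variances: SE_diff = √(SE₁² + SE₂²) = √(2.25330121 + 1.72344384) = 1.9942.
t* = 1.973, so margin of error = 1.973 × 1.9942 = 3.9346.
Difference in means = 115.2 − 117.9 = -2.7000.
-2.7000 ± 3.9346 → (-6.63, 1.23).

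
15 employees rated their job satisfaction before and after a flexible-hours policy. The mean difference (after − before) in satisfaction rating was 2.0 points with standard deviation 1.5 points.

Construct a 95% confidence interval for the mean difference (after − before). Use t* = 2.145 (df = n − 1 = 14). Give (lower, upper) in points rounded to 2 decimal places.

(1.17, 2.83)

Paired design: SE = s_d/√n = 1.5/√15 = 0.3873.
t* = 2.145; margin of error = 2.145 × 0.3873 = 0.8308.
2.0 ± 0.8308 → (1.17, 2.83).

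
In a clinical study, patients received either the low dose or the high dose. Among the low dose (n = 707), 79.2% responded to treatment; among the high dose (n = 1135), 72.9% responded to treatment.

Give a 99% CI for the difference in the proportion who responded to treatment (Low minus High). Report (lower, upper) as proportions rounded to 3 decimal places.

Each SE is √(p̂(1−p̂)/n): √(0.7920·0.2080/707) = 0.01526 and √(0.7290·0.2710/1135) = 0.01319.
SE(p̂₁ − p̂₂) = √(SE₁² + SE₂²) = √(0.0002328676 + 0.0001739761) = 0.02017, since the two samples are independent.
At 99% confidence z* = 2.576; margin = 2.576 × 0.02017 = 0.05196.
The difference is 0.7920 − 0.7290 = 0.0630, so the interval is 0.0630 ± 0.05196 = (0.011, 0.115).

(0.011, 0.115)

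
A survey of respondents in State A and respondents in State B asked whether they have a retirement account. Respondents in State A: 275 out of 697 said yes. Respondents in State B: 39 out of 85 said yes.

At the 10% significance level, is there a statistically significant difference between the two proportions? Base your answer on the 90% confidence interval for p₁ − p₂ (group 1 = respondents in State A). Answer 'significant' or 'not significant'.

Sample proportions: 275/697 = 0.3945, 39/85 = 0.4588.
Each SE is √(p̂(1−p̂)/n): √(0.3945·0.6055/697) = 0.01851 and √(0.4588·0.5412/85) = 0.05405.
SE(p̂₁ − p̂₂) = √(SE₁² + SE₂²) = √(0.0003426201 + 0.0029214025) = 0.05713, since the two samples are independent.
At 90% confidence z* = 1.645; margin = 1.645 × 0.05713 = 0.09398.
The difference is 0.3945 − 0.4588 = -0.0643, so the interval is -0.0643 ± 0.09398 = (-0.15828, 0.02968).
The interval (-0.15828, 0.02968) contains 0, so the difference is not significant.

not significant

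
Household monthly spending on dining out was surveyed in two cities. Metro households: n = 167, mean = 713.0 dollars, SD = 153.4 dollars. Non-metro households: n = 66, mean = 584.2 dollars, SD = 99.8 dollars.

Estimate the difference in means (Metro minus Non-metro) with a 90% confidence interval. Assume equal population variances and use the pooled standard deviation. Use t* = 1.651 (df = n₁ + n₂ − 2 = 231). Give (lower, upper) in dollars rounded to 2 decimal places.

s_p = √[((n₁−1)s₁² + (n₂−1)s₂²)/(n₁+n₂−2)] = √[(166·153.4² + 65·99.8²)/231] = 140.4020.
SE = 140.4020·√(1/167 + 1/66) = 20.4137.
With t* = 1.651, margin = 1.651 × 20.4137 = 33.7030.
x̄₁ − x̄₂ = 713.0 − 584.2 = 128.8000; interval 128.8000 ± 33.7030 = (95.10, 162.50).

(95.10, 162.50)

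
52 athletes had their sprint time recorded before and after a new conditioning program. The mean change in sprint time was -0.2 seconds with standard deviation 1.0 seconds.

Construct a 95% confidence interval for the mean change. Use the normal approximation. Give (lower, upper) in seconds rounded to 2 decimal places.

(-0.47, 0.07)

This is a matched-pairs design, so SE = s_d/√n = 1.0/√52 = 0.1387.
Margin = 1.960 × 0.1387 = 0.2719; the interval is -0.2 ± 0.2719 = (-0.47, 0.07).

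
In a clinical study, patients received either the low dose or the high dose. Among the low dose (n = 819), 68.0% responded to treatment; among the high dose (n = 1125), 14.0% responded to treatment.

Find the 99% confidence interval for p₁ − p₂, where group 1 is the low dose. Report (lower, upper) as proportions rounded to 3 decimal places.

The two standard errors are √(0.6800×0.3200/819) = 0.01630 and √(0.1400×0.8600/1125) = 0.01035.
Because the samples are independent, SE_diff = √(0.01630² + 0.01035²) = 0.01931.
Using z* = 2.576 for 99%, ME = 2.576 × 0.01931 = 0.04974.
p̂₁ − p̂₂ = 0.5400; interval 0.5400 ± 0.04974 gives (0.490, 0.590).

(0.490, 0.590)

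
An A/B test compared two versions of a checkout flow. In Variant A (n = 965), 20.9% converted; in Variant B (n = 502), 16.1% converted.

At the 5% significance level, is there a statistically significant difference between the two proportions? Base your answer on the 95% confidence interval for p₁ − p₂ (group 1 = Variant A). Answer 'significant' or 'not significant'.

significant

Each SE is √(p̂(1−p̂)/n): √(0.2090·0.7910/965) = 0.01309 and √(0.1610·0.8390/502) = 0.01640.
SE(p̂₁ − p̂₂) = √(SE₁² + SE₂²) = √(0.0001713481 + 0.00026896) = 0.02098, since the two samples are independent.
At 95% confidence z* = 1.960; margin = 1.960 × 0.02098 = 0.04112.
The difference is 0.2090 − 0.1610 = 0.0480, so the interval is 0.0480 ± 0.04112 = (0.00688, 0.08912).
The interval (0.00688, 0.08912) does not contain 0, so the difference is significant.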